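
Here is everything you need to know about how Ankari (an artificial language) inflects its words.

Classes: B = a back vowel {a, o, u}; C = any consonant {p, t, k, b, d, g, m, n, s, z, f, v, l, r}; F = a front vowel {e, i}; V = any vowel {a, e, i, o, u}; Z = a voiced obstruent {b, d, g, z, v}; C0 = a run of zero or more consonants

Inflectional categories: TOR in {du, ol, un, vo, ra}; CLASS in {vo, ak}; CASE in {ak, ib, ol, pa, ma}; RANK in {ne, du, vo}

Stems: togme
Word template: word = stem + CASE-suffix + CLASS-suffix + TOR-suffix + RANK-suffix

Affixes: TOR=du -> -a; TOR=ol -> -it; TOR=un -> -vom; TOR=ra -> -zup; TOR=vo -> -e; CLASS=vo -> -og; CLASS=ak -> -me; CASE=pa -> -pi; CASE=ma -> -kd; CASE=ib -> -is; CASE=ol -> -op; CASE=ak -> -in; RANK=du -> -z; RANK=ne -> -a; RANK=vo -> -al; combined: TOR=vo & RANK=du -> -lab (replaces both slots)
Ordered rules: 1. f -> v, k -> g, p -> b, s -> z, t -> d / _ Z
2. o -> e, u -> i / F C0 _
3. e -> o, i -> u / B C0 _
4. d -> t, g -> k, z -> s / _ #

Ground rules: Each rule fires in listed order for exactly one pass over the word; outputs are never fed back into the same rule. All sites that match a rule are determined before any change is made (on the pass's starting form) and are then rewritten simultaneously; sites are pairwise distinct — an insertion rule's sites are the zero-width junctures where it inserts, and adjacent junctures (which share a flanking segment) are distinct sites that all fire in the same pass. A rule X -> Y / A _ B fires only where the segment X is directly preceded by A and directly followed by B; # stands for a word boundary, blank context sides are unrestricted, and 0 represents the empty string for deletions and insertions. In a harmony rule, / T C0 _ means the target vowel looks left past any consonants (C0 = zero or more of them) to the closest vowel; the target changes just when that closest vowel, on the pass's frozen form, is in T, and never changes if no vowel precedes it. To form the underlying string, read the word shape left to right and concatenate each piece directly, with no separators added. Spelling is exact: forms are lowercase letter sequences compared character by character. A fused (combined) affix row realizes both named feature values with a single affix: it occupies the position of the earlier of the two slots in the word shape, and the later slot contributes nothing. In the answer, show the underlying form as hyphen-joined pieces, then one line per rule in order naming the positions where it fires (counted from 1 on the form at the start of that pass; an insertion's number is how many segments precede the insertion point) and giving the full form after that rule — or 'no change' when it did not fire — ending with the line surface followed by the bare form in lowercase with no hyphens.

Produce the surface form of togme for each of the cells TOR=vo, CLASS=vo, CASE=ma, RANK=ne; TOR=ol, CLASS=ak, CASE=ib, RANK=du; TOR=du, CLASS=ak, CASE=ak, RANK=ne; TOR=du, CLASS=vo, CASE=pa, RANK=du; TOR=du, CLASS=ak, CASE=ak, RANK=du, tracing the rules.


cell TOR=vo, CLASS=vo, CASE=ma, RANK=ne:
underlying: togme-kd-og-e-a
1. f -> v, k -> g, p -> b, s -> z, t -> d / _ Z: fires at position(s) 6: togmegdogea
2. o -> e, u -> i / F C0 _: fires at position(s) 8: togmegdegea
3. e -> o, i -> u / B C0 _: fires at position(s) 5: togmogdegea
4. d -> t, g -> k, z -> s / _ #: no change
surface: togmogdegea

cell TOR=ol, CLASS=ak, CASE=ib, RANK=du:
underlying: togme-is-me-it-z
1. f -> v, k -> g, p -> b, s -> z, t -> d / _ Z: fires at position(s) 11: togmeismeidz
2. o -> e, u -> i / F C0 _: no change
3. e -> o, i -> u / B C0 _: fires at position(s) 5: togmoismeidz
4. d -> t, g -> k, z -> s / _ #: fires at position(s) 12: togmoismeids
surface: togmoismeids

cell TOR=du, CLASS=ak, CASE=ak, RANK=ne:
underlying: togme-in-me-a-a
1. f -> v, k -> g, p -> b, s -> z, t -> d / _ Z: no change
2. o -> e, u -> i / F C0 _: no change
3. e -> o, i -> u / B C0 _: fires at position(s) 5: togmoinmeaa
4. d -> t, g -> k, z -> s / _ #: no change
surface: togmoinmeaa

cell TOR=du, CLASS=vo, CASE=pa, RANK=du:
underlying: togme-pi-og-a-z
1. f -> v, k -> g, p -> b, s -> z, t -> d / _ Z: no change
2. o -> e, u -> i / F C0 _: fires at position(s) 8: togmepiegaz
3. e -> o, i -> u / B C0 _: fires at position(s) 5: togmopiegaz
4. d -> t, g -> k, z -> s / _ #: fires at position(s) 11: togmopiegas
surface: togmopiegas

cell TOR=du, CLASS=ak, CASE=ak, RANK=du:
underlying: togme-in-me-a-z
1. f -> v, k -> g, p -> b, s -> z, t -> d / _ Z: no change
2. o -> e, u -> i / F C0 _: no change
3. e -> o, i -> u / B C0 _: fires at position(s) 5: togmoinmeaz
4. d -> t, g -> k, z -> s / _ #: fires at position(s) 11: togmoinmeas
surface: togmoinmeas


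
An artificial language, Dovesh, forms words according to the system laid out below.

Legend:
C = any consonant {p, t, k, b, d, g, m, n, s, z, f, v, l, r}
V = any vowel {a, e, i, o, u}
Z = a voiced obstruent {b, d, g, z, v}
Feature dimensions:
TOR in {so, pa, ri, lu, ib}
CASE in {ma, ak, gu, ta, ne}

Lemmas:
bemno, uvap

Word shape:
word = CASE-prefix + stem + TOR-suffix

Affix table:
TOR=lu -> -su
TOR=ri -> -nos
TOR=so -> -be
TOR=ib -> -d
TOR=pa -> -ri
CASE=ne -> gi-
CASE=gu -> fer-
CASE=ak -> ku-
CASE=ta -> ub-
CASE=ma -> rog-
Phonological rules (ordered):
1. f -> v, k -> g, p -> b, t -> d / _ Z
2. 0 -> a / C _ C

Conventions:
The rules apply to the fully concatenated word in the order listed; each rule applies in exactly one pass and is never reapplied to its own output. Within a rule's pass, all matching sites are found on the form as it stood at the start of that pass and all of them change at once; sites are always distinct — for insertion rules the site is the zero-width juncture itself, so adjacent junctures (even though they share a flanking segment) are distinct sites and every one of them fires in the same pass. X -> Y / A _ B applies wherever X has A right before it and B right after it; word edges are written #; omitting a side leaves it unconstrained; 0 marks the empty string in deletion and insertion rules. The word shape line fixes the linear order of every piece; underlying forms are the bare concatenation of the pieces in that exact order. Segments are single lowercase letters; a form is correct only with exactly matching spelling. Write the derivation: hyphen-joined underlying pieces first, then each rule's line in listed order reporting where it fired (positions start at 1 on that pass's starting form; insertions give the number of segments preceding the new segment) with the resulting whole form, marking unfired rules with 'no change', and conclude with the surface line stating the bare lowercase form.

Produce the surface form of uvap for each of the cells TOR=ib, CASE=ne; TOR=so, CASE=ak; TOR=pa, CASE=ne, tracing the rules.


cell TOR=ib, CASE=ne:
underlying: gi-uvap-d
1. f -> v, k -> g, p -> b, t -> d / _ Z: fires at position(s) 6: giuvabd
2. 0 -> a / C _ C: inserts after position(s) 6: giuvabad
surface: giuvabad

cell TOR=so, CASE=ak:
underlying: ku-uvap-be
1. f -> v, k -> g, p -> b, t -> d / _ Z: fires at position(s) 6: kuuvabbe
2. 0 -> a / C _ C: inserts after position(s) 6: kuuvababe
surface: kuuvababe

cell TOR=pa, CASE=ne:
underlying: gi-uvap-ri
1. f -> v, k -> g, p -> b, t -> d / _ Z: no change
2. 0 -> a / C _ C: inserts after position(s) 6: giuvapari
surface: giuvapari


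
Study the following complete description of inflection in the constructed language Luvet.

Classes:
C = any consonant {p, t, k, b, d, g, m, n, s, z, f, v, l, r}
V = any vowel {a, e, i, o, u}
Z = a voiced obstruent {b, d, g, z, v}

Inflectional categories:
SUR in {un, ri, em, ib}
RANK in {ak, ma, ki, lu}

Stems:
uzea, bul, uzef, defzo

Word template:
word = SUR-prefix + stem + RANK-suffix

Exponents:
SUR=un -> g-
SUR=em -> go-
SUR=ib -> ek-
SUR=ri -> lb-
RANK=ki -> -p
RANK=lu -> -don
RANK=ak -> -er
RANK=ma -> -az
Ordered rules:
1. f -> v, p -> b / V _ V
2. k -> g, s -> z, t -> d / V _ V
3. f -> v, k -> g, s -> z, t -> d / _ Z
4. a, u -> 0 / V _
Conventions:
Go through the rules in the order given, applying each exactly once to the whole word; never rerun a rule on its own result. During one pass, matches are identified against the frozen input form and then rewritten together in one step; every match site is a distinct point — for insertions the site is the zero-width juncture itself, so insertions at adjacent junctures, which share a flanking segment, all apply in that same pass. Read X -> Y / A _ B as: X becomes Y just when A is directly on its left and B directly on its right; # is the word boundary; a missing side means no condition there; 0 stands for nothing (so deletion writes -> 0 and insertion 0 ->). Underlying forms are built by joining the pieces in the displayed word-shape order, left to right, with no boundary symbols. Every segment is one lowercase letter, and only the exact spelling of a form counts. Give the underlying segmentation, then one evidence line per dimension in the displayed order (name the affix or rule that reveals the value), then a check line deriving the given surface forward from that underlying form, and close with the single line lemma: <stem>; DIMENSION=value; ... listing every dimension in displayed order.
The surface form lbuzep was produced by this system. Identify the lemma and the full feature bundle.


underlying: lb-uzea-p
SUR=ri - signalled by the affix lb-
RANK=ki - signalled by the affix -p
check: lbuzeap -> lbuzeap -> lbuzeap -> lbuzeap -> lbuzep
lemma: uzea; SUR=ri; RANK=ki


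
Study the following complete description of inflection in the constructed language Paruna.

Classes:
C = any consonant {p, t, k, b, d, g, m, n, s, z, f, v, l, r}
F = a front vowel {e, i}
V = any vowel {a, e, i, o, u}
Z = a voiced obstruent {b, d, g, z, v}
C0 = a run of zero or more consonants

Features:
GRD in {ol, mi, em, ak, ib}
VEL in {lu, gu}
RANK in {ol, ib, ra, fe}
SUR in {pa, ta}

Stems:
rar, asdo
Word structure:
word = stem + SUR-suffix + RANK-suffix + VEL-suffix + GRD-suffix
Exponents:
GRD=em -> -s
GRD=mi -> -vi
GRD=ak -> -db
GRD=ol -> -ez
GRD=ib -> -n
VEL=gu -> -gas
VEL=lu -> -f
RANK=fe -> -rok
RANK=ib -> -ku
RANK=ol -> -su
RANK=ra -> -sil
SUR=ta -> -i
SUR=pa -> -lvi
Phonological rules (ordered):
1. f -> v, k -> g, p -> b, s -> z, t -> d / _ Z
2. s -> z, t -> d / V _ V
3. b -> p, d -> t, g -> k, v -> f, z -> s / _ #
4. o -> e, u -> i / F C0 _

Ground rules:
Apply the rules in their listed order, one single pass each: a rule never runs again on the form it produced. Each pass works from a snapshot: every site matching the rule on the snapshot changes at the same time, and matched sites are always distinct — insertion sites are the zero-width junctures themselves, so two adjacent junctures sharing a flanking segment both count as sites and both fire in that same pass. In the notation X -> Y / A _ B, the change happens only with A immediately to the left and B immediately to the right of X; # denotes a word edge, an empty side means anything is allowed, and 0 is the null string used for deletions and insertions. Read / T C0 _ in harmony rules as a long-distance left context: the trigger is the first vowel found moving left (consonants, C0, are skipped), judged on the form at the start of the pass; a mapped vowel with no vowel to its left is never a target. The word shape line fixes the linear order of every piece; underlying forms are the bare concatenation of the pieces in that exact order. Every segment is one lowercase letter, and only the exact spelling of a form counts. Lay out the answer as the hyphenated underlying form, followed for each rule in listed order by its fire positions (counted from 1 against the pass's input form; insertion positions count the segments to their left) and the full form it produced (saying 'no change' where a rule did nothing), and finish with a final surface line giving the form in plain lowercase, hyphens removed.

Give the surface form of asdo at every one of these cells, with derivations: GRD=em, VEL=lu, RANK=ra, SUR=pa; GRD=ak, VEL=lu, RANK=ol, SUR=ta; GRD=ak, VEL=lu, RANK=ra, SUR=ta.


cell GRD=em, VEL=lu, RANK=ra, SUR=pa:
underlying: asdo-lvi-sil-f-s
1. f -> v, k -> g, p -> b, s -> z, t -> d / _ Z: fires at position(s) 2: azdolvisilfs
2. s -> z, t -> d / V _ V: fires at position(s) 8: azdolvizilfs
3. b -> p, d -> t, g -> k, v -> f, z -> s / _ #: no change
4. o -> e, u -> i / F C0 _: no change
surface: azdolvizilfs

cell GRD=ak, VEL=lu, RANK=ol, SUR=ta:
underlying: asdo-i-su-f-db
1. f -> v, k -> g, p -> b, s -> z, t -> d / _ Z: fires at position(s) 2, 8: azdoisuvdb
2. s -> z, t -> d / V _ V: fires at position(s) 6: azdoizuvdb
3. b -> p, d -> t, g -> k, v -> f, z -> s / _ #: fires at position(s) 10: azdoizuvdp
4. o -> e, u -> i / F C0 _: fires at position(s) 7: azdoizivdp
surface: azdoizivdp

cell GRD=ak, VEL=lu, RANK=ra, SUR=ta:
underlying: asdo-i-sil-f-db
1. f -> v, k -> g, p -> b, s -> z, t -> d / _ Z: fires at position(s) 2, 9: azdoisilvdb
2. s -> z, t -> d / V _ V: fires at position(s) 6: azdoizilvdb
3. b -> p, d -> t, g -> k, v -> f, z -> s / _ #: fires at position(s) 11: azdoizilvdp
4. o -> e, u -> i / F C0 _: no change
surface: azdoizilvdp


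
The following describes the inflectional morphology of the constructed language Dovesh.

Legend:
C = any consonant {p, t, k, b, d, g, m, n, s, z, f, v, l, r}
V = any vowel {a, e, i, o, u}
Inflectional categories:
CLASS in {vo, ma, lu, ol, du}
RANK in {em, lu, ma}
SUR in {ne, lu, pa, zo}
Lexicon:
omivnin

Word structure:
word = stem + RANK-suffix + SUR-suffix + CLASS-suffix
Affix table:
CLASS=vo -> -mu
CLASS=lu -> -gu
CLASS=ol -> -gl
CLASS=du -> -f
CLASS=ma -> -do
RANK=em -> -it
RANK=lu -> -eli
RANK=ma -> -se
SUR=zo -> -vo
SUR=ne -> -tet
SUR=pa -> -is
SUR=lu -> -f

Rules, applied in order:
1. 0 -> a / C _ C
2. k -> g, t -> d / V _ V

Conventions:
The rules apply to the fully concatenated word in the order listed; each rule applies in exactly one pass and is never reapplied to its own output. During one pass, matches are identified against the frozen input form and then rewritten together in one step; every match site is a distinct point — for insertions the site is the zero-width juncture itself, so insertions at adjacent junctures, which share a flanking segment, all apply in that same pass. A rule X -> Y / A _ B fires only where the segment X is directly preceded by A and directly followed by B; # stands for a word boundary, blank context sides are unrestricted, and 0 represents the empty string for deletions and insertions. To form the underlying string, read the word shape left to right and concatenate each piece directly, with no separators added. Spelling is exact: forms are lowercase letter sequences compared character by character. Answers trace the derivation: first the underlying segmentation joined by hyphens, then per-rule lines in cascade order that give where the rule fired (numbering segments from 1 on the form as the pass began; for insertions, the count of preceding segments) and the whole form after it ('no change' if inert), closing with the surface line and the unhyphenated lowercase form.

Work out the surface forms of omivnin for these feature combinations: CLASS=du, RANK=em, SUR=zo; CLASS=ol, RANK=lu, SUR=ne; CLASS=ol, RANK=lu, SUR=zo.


cell CLASS=du, RANK=em, SUR=zo:
underlying: omivnin-it-vo-f
1. 0 -> a / C _ C: inserts after position(s) 4, 9: omivaninitavof
2. k -> g, t -> d / V _ V: fires at position(s) 10: omivaninidavof
surface: omivaninidavof

cell CLASS=ol, RANK=lu, SUR=ne:
underlying: omivnin-eli-tet-gl
1. 0 -> a / C _ C: inserts after position(s) 4, 13, 14: omivaninelitetagal
2. k -> g, t -> d / V _ V: fires at position(s) 12, 14: omivaninelidedagal
surface: omivaninelidedagal

cell CLASS=ol, RANK=lu, SUR=zo:
underlying: omivnin-eli-vo-gl
1. 0 -> a / C _ C: inserts after position(s) 4, 13: omivaninelivogal
2. k -> g, t -> d / V _ V: no change
surface: omivaninelivogal


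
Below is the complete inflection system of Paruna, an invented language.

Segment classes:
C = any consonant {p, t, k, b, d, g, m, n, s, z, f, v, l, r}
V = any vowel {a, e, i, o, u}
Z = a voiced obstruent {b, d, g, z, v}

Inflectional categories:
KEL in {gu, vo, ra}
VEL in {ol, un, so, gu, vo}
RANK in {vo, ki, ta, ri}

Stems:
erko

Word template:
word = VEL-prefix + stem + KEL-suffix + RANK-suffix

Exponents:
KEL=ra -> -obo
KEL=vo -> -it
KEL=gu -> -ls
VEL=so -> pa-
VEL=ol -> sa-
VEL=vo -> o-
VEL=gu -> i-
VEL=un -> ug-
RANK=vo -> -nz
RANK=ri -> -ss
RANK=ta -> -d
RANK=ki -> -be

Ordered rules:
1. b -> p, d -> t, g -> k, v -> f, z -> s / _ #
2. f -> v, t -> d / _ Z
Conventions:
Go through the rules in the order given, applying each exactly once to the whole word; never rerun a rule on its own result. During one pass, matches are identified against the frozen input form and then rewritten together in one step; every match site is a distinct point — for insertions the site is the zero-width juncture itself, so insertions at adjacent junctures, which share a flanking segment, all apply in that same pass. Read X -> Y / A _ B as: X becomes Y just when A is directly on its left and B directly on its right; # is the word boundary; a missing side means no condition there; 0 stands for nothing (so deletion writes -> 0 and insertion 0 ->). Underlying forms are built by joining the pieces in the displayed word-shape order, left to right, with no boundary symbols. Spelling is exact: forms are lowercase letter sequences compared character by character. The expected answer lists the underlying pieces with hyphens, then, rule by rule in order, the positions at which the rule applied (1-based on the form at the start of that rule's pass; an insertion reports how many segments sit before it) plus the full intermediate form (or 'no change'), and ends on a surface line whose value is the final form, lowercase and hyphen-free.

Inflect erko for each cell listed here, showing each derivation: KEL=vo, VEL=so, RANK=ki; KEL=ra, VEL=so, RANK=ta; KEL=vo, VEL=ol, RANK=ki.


cell KEL=vo, VEL=so, RANK=ki:
underlying: pa-erko-it-be
1. b -> p, d -> t, g -> k, v -> f, z -> s / _ #: no change
2. f -> v, t -> d / _ Z: fires at position(s) 8: paerkoidbe
surface: paerkoidbe

cell KEL=ra, VEL=so, RANK=ta:
underlying: pa-erko-obo-d
1. b -> p, d -> t, g -> k, v -> f, z -> s / _ #: fires at position(s) 10: paerkoobot
2. f -> v, t -> d / _ Z: no change
surface: paerkoobot

cell KEL=vo, VEL=ol, RANK=ki:
underlying: sa-erko-it-be
1. b -> p, d -> t, g -> k, v -> f, z -> s / _ #: no change
2. f -> v, t -> d / _ Z: fires at position(s) 8: saerkoidbe
surface: saerkoidbe


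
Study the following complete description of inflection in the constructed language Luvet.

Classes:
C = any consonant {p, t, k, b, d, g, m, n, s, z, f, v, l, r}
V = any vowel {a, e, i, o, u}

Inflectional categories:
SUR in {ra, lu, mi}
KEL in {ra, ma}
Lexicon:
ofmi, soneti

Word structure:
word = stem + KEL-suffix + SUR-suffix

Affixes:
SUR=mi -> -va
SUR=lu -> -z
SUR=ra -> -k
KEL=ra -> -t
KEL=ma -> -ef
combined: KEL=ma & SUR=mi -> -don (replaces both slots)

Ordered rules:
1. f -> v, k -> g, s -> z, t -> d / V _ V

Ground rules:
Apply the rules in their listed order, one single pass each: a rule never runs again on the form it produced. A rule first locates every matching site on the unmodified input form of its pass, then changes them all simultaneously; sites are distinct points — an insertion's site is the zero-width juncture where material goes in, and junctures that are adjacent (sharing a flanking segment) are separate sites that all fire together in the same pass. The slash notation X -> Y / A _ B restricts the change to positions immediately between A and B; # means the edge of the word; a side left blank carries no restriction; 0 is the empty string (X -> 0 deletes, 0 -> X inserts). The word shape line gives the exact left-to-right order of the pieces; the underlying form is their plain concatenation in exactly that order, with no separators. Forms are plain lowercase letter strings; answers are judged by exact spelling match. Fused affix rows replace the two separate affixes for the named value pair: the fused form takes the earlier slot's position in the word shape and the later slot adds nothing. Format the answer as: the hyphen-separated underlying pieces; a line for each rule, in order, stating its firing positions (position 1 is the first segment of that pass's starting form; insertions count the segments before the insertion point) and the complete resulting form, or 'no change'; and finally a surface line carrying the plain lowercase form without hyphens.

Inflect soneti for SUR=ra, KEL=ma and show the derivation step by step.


underlying: soneti-ef-k
1. f -> v, k -> g, s -> z, t -> d / V _ V: fires at position(s) 5: sonediefk
surface: sonediefk


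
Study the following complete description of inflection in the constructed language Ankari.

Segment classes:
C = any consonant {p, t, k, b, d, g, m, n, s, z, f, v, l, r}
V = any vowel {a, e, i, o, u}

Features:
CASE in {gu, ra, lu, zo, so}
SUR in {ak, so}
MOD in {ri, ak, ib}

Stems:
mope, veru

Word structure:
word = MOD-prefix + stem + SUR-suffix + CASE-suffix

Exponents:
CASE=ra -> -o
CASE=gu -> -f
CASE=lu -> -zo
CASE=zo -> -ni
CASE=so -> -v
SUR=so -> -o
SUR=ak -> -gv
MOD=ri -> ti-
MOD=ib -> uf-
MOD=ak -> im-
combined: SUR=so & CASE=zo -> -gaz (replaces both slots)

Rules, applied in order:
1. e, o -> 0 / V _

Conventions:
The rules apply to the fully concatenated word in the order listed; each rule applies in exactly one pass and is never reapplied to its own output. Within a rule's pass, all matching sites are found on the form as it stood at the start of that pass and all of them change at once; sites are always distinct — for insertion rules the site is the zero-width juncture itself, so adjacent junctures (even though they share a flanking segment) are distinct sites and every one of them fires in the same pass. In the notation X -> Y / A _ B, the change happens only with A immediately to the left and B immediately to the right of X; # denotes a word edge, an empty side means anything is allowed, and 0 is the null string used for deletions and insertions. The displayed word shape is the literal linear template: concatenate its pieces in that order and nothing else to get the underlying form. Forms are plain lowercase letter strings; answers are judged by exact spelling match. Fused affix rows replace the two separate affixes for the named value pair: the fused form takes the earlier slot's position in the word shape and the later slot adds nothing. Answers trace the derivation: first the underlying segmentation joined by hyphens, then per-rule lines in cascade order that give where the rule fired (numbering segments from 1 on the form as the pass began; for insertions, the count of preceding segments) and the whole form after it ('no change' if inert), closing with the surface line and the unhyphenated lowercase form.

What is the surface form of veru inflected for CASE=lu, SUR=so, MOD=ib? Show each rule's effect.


underlying: uf-veru-o-zo
1. e, o -> 0 / V _: fires at position(s) 7: ufveruzo
surface: ufveruzo


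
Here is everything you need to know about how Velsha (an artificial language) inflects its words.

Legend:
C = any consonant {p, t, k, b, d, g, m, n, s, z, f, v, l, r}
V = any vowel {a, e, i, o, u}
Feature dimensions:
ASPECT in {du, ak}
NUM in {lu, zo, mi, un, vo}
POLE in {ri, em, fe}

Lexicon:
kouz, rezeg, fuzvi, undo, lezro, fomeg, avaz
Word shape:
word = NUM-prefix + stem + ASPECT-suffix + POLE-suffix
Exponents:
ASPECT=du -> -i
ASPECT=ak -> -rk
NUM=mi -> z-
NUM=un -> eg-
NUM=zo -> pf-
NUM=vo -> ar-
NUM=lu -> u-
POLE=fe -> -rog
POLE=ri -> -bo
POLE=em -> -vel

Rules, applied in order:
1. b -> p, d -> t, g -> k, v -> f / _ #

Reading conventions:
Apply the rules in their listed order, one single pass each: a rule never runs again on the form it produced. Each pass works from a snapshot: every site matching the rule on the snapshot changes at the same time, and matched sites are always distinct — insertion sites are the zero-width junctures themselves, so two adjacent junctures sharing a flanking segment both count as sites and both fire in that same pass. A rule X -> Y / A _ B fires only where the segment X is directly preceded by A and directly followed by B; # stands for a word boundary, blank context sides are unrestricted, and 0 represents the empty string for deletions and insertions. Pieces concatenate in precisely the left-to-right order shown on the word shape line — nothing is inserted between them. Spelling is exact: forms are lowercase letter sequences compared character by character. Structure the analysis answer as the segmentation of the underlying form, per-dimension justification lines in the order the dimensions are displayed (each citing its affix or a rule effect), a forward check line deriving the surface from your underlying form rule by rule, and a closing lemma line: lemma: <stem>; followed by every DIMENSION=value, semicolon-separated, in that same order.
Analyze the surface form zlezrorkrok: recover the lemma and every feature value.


underlying: z-lezro-rk-rog
ASPECT=ak - signalled by the affix -rk
NUM=mi - signalled by the affix z-
POLE=fe - signalled by the affix -rog
check: zlezrorkrog -> zlezrorkrok
lemma: lezro; ASPECT=ak; NUM=mi; POLE=fe


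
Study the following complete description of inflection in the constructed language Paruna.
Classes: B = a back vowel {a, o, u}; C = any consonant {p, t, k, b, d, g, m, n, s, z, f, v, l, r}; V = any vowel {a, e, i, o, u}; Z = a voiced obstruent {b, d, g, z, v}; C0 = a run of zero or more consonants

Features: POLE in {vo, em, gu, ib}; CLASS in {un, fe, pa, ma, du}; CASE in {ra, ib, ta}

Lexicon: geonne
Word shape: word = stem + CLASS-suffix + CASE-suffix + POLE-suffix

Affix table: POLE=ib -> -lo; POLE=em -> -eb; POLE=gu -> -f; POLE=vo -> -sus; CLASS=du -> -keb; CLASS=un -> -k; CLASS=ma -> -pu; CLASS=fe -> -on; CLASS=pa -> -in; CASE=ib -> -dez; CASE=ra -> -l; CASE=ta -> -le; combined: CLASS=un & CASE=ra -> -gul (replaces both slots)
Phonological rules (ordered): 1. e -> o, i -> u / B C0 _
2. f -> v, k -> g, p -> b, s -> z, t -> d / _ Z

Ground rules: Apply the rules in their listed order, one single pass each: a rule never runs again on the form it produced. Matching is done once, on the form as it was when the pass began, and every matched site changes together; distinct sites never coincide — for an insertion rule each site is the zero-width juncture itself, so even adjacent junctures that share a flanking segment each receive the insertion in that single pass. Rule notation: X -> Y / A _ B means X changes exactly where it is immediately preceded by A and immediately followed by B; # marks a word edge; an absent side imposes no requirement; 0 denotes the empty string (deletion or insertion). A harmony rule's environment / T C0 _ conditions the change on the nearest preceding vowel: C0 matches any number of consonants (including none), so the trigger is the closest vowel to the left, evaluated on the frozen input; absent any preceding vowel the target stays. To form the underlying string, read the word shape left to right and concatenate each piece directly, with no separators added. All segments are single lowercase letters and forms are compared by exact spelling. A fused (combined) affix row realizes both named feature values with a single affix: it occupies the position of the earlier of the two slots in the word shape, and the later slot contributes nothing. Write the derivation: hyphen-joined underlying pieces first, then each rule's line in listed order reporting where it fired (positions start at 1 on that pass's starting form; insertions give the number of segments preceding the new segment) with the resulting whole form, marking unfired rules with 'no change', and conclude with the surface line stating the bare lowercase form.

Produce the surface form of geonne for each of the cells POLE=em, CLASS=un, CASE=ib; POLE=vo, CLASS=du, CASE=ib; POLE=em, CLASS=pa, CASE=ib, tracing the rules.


cell POLE=em, CLASS=un, CASE=ib:
underlying: geonne-k-dez-eb
1. e -> o, i -> u / B C0 _: fires at position(s) 6: geonnokdezeb
2. f -> v, k -> g, p -> b, s -> z, t -> d / _ Z: fires at position(s) 7: geonnogdezeb
surface: geonnogdezeb

cell POLE=vo, CLASS=du, CASE=ib:
underlying: geonne-keb-dez-sus
1. e -> o, i -> u / B C0 _: fires at position(s) 6: geonnokebdezsus
2. f -> v, k -> g, p -> b, s -> z, t -> d / _ Z: no change
surface: geonnokebdezsus

cell POLE=em, CLASS=pa, CASE=ib:
underlying: geonne-in-dez-eb
1. e -> o, i -> u / B C0 _: fires at position(s) 6: geonnoindezeb
2. f -> v, k -> g, p -> b, s -> z, t -> d / _ Z: no change
surface: geonnoindezeb


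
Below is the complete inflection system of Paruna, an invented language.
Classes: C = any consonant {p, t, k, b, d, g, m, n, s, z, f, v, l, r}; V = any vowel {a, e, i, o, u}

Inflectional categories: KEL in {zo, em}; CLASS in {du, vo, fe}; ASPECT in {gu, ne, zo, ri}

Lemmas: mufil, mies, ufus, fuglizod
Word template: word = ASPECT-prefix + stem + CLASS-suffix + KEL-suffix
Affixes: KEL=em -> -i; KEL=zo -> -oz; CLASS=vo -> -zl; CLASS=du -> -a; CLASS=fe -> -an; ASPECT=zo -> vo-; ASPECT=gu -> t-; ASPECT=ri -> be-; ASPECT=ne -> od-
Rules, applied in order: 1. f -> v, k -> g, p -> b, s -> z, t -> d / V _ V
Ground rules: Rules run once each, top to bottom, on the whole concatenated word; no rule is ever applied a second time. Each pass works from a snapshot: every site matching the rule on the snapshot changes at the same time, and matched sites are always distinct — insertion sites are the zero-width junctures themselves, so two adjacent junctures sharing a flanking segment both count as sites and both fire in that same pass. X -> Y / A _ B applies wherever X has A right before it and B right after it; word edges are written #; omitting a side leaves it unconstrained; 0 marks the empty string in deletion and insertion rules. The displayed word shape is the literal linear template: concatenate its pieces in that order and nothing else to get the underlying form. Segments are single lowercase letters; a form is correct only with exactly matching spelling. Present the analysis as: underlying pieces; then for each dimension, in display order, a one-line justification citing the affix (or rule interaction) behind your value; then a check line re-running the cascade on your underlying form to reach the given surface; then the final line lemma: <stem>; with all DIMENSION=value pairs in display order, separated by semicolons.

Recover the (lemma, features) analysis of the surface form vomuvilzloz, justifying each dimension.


underlying: vo-mufil-zl-oz
KEL=zo - signalled by the affix -oz
CLASS=vo - signalled by the affix -zl
ASPECT=zo - signalled by the affix vo-
check: vomufilzloz -> vomuvilzloz
lemma: mufil; KEL=zo; CLASS=vo; ASPECT=zo


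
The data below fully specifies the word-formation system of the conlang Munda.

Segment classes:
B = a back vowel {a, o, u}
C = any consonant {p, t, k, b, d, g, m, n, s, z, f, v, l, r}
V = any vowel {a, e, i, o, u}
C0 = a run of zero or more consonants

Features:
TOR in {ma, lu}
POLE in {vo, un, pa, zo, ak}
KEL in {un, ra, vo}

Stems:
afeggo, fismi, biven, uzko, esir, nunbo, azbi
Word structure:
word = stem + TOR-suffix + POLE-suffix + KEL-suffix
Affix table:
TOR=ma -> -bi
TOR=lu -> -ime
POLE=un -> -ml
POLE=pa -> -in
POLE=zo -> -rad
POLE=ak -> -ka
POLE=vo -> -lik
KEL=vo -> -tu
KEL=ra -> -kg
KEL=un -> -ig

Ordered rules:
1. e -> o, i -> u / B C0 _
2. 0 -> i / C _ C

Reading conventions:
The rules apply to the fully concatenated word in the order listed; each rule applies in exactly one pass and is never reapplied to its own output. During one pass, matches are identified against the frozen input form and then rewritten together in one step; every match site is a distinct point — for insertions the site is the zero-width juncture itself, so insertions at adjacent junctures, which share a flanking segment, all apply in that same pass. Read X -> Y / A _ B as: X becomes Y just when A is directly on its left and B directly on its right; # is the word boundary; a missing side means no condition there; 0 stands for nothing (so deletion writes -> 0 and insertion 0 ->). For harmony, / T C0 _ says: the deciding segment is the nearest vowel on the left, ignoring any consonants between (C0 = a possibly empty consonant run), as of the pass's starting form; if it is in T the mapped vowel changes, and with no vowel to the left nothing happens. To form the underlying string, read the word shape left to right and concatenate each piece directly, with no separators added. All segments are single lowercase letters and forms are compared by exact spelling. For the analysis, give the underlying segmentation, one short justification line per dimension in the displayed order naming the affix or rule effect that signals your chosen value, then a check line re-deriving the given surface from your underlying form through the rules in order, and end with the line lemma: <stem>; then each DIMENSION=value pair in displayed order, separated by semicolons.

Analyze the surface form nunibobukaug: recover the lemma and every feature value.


underlying: nunbo-bi-ka-ig
TOR=ma - signalled by the affix -bi
POLE=ak - signalled by the affix -ka
KEL=un - signalled by the affix -ig
check: nunbobikaig -> nunbobukaug -> nunibobukaug
lemma: nunbo; TOR=ma; POLE=ak; KEL=un


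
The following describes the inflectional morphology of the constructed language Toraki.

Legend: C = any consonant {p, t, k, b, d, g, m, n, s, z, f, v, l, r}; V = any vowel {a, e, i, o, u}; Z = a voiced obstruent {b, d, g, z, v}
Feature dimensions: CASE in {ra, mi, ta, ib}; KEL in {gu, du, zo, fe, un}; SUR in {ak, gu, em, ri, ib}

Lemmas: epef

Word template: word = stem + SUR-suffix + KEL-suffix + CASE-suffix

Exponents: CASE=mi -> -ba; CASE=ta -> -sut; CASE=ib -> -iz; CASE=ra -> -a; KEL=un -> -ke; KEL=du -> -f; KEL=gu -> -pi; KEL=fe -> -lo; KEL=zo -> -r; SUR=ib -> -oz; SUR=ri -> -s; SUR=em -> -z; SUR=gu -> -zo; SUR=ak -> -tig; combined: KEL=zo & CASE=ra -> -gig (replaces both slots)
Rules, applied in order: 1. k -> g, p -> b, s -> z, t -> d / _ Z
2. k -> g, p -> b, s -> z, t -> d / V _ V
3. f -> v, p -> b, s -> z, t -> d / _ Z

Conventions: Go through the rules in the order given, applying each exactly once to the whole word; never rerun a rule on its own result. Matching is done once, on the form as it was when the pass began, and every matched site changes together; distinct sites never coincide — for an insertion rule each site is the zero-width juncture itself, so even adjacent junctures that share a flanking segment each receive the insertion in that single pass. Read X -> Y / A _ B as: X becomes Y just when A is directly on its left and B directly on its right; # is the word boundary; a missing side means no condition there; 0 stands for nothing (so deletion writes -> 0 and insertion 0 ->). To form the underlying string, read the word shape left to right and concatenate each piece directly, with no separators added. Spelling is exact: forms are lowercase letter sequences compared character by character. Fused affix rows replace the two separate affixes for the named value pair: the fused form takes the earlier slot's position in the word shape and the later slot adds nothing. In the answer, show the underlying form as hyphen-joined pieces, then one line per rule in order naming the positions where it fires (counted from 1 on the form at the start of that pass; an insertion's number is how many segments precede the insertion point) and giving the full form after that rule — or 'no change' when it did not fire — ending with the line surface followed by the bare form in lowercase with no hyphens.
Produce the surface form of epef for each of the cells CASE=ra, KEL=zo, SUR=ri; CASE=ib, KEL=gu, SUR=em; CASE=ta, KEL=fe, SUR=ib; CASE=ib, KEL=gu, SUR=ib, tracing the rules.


cell CASE=ra, KEL=zo, SUR=ri:
underlying: epef-s-gig
1. k -> g, p -> b, s -> z, t -> d / _ Z: fires at position(s) 5: epefzgig
2. k -> g, p -> b, s -> z, t -> d / V _ V: fires at position(s) 2: ebefzgig
3. f -> v, p -> b, s -> z, t -> d / _ Z: fires at position(s) 4: ebevzgig
surface: ebevzgig

cell CASE=ib, KEL=gu, SUR=em:
underlying: epef-z-pi-iz
1. k -> g, p -> b, s -> z, t -> d / _ Z: no change
2. k -> g, p -> b, s -> z, t -> d / V _ V: fires at position(s) 2: ebefzpiiz
3. f -> v, p -> b, s -> z, t -> d / _ Z: fires at position(s) 4: ebevzpiiz
surface: ebevzpiiz

cell CASE=ta, KEL=fe, SUR=ib:
underlying: epef-oz-lo-sut
1. k -> g, p -> b, s -> z, t -> d / _ Z: no change
2. k -> g, p -> b, s -> z, t -> d / V _ V: fires at position(s) 2, 9: ebefozlozut
3. f -> v, p -> b, s -> z, t -> d / _ Z: no change
surface: ebefozlozut

cell CASE=ib, KEL=gu, SUR=ib:
underlying: epef-oz-pi-iz
1. k -> g, p -> b, s -> z, t -> d / _ Z: no change
2. k -> g, p -> b, s -> z, t -> d / V _ V: fires at position(s) 2: ebefozpiiz
3. f -> v, p -> b, s -> z, t -> d / _ Z: no change
surface: ebefozpiiz


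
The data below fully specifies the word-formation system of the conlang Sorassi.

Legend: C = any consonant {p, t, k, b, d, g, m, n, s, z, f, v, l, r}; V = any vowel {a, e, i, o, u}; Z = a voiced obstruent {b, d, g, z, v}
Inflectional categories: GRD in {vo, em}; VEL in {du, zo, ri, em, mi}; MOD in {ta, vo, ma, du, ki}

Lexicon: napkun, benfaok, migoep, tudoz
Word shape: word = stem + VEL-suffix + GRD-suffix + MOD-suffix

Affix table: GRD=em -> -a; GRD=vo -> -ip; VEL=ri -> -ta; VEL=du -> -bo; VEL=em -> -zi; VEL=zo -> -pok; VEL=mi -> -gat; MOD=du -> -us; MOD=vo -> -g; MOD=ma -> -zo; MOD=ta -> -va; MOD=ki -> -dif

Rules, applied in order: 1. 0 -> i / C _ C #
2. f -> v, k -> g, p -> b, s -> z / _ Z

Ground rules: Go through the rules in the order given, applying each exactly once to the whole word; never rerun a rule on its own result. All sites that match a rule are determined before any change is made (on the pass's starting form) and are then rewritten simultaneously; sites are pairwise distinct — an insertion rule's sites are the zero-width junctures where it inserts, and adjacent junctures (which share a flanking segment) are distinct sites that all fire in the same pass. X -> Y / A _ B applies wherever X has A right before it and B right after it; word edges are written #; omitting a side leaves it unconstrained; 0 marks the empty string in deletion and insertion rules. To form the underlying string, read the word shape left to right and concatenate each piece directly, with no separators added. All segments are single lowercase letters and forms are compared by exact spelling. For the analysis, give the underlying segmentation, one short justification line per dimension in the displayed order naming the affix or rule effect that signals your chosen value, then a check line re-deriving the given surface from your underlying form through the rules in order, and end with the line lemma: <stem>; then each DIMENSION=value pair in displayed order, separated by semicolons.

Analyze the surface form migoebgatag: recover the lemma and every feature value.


underlying: migoep-gat-a-g
GRD=em - signalled by the affix -a
VEL=mi - signalled by the affix -gat
MOD=vo - signalled by the affix -g
check: migoepgatag -> migoepgatag -> migoebgatag
lemma: migoep; GRD=em; VEL=mi; MOD=vo


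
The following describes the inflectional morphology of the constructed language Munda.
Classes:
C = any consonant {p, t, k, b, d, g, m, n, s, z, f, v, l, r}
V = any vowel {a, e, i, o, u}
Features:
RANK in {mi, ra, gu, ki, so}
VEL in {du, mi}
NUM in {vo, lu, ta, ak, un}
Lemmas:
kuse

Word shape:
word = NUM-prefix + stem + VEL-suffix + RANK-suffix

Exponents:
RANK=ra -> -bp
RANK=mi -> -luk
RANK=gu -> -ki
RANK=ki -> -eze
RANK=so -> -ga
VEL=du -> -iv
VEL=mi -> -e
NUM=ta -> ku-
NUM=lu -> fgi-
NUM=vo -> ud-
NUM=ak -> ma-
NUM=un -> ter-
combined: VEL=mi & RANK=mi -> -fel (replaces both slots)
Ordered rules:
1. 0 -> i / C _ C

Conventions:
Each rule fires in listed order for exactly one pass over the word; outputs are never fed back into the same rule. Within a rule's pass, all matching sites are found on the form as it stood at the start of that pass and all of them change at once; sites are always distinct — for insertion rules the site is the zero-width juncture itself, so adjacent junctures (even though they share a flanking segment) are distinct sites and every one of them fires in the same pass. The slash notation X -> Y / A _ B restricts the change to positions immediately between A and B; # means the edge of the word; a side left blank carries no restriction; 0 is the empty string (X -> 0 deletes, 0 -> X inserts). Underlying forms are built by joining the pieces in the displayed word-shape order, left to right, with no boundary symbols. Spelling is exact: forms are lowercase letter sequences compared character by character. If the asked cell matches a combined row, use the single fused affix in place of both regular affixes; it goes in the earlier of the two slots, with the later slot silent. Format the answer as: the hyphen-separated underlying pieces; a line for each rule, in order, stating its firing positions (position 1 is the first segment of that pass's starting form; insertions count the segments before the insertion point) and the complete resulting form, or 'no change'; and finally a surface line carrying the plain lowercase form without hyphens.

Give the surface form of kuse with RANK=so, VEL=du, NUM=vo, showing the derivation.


underlying: ud-kuse-iv-ga
1. 0 -> i / C _ C: inserts after position(s) 2, 8: udikuseiviga
surface: udikuseiviga
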